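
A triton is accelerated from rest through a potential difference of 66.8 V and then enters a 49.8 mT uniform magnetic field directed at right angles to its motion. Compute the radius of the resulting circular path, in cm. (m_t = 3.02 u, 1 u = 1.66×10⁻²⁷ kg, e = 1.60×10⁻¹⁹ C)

r ≈ 4.11 cm

The kinetic energy gained is K = qV = (1×1.60×10^-19)(66.8) = 1.07×10^-17 J.
v = √(2K/m) = 6.53×10^4 m/s.
r = mv/(qB) = (5.01×10^-27)(6.53×10^4) / [(1×1.60×10^-19)(0.0498)] = 0.0411 m.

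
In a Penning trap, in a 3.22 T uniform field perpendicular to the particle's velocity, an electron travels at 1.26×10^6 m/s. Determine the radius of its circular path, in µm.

The magnetic force provides the centripetal force: qvB = mv²/r, so r = mv/(qB).
r = (9.11×10^-31 kg)(1.26×10^6 m/s) / [(1×1.60×10^-19 C)(3.22 T)] = 2.23×10^-6 m.

r ≈ 2.23 µm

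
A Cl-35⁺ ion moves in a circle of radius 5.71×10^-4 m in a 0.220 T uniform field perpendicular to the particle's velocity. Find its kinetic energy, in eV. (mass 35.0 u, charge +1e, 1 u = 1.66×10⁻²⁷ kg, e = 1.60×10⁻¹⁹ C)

K ≈ 0.0217 eV

v = qBr/m = (1×1.60×10^-19)(0.220)(5.71×10^-4) / (5.81×10^-26) = 346 m/s.
K = ½mv² = 0.5·(5.81×10^-26)·(346)² = 3.48×10^-21 J = 0.0217 eV.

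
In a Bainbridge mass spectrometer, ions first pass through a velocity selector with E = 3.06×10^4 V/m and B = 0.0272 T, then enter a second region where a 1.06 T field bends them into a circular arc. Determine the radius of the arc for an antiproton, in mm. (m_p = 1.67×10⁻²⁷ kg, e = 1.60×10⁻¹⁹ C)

r ≈ 11.1 mm

The selector passes v = E/B = 3.06×10^4/0.0272 = 1.12×10^6 m/s.
In the deflection region, r = mv/(qB₂) = (1.67×10^-27)(1.12×10^6) / [(1×1.60×10^-19)(1.06)] = 0.0111 m.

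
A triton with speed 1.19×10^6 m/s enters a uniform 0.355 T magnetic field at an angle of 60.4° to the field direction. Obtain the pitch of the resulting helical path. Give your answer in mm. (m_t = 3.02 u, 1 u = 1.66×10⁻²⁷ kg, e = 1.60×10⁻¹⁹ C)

The velocity component along B is v∥ = v cos60.4° = 5.88×10^5 m/s.
The cyclotron period T = 2πm/(qB) = 5.55×10^-7 s is set by m, q, B alone.
Pitch = v∥·T = (5.88×10^5)(5.55×10^-7) = 0.326 m.

pitch ≈ 326 mm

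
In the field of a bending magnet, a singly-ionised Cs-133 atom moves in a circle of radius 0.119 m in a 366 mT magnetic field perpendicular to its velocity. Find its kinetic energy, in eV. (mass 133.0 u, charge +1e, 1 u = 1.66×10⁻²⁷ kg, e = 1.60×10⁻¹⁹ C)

K ≈ 687 eV

v = qBr/m = (1×1.60×10^-19)(0.366)(0.119) / (2.21×10^-25) = 3.16×10^4 m/s.
K = ½mv² = 0.5·(2.21×10^-25)·(3.16×10^4)² = 1.10×10^-16 J = 687 eV.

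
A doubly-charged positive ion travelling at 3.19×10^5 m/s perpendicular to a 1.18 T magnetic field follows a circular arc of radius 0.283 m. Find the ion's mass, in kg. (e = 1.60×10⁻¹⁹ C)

qvB = mv²/r ⇒ m = qBr/v.
m = (2×1.60×10^-19)(1.18)(0.283) / (3.19×10^5) = 3.35×10^-25 kg.

m ≈ 3.35×10^-25 kg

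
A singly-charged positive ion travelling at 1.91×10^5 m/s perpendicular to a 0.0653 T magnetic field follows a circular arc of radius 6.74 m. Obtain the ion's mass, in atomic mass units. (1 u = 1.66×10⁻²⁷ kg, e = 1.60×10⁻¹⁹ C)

m ≈ 222 u

qvB = mv²/r ⇒ m = qBr/v.
m = (1×1.60×10^-19)(0.0653)(6.74) / (1.91×10^5) = 3.69×10^-25 kg = 222 u.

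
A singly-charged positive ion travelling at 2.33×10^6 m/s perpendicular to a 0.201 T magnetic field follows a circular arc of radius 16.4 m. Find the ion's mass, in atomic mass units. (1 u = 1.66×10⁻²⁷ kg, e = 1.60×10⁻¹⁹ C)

qvB = mv²/r ⇒ m = qBr/v.
m = (1×1.60×10^-19)(0.201)(16.4) / (2.33×10^6) = 2.26×10^-25 kg = 136 u.

m ≈ 136 u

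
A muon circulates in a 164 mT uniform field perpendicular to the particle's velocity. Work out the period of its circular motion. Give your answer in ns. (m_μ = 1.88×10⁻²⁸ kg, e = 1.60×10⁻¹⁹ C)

The cyclotron period is independent of speed: T = 2πm/(qB).
T = 2π(1.88×10^-28) / [(1×1.60×10^-19)(0.164)] = 4.50×10^-8 s.

T ≈ 45.0 ns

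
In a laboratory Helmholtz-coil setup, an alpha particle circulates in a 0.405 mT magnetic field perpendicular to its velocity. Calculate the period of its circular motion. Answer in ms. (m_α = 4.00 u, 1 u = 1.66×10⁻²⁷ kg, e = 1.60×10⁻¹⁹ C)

The cyclotron period is independent of speed: T = 2πm/(qB).
T = 2π(6.64×10^-27) / [(2×1.60×10^-19)(4.05×10^-4)] = 3.22×10^-4 s.

T ≈ 0.322 ms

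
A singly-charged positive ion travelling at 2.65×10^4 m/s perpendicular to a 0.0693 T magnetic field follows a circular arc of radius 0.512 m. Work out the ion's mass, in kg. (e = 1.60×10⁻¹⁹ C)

qvB = mv²/r ⇒ m = qBr/v.
m = (1×1.60×10^-19)(0.0693)(0.512) / (2.65×10^4) = 2.14×10^-25 kg.

m ≈ 2.14×10^-25 kg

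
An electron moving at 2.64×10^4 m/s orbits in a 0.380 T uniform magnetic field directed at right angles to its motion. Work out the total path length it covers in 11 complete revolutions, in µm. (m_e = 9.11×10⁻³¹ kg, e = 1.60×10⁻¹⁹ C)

r = mv/(qB) = 3.96×10^-7 m, so one revolution covers 2πr = 2.49×10^-6 m.
In 11 revolutions: L = 11·2πr = 2.73×10^-5 m.

L ≈ 27.3 µm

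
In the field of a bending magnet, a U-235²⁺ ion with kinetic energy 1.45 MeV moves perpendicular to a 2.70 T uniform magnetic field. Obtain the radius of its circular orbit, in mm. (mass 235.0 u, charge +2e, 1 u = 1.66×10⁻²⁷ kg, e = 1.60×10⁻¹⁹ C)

Convert the energy: K = 1.45 MeV = 2.32×10^-13 J.
v = √(2K/m) = √(2·2.32×10^-13/3.90×10^-25) = 1.09×10^6 m/s.
r = mv/(qB) = (3.90×10^-25)(1.09×10^6) / [(2×1.60×10^-19)(2.70)] = 0.492 m.

r ≈ 492 mm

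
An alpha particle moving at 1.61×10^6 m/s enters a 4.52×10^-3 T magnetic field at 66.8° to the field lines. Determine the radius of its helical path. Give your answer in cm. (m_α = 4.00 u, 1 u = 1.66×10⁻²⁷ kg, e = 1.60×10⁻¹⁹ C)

r ≈ 679 cm

Only the perpendicular component v⊥ = v sin66.8° = 1.48×10^6 m/s is bent by the field.
r = m v⊥ /(qB) = (6.64×10^-27)(1.48×10^6) / [(2×1.60×10^-19)(4.52×10^-3)] = 6.79 m.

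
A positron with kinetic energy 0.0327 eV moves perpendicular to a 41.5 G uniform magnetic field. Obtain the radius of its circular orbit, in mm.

r ≈ 0.147 mm

Convert the energy: K = 0.0327 eV = 5.23×10^-21 J.
v = √(2K/m) = √(2·5.23×10^-21/9.11×10^-31) = 1.07×10^5 m/s.
r = mv/(qB) = (9.11×10^-31)(1.07×10^5) / [(1×1.60×10^-19)(4.15×10^-3)] = 1.47×10^-4 m.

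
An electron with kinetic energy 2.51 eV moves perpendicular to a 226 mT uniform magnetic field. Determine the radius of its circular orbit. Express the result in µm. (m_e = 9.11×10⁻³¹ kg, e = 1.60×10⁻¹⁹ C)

Convert the energy: K = 2.51 eV = 4.02×10^-19 J.
v = √(2K/m) = √(2·4.02×10^-19/9.11×10^-31) = 9.39×10^5 m/s.
r = mv/(qB) = (9.11×10^-31)(9.39×10^5) / [(1×1.60×10^-19)(0.226)] = 2.37×10^-5 m.

r ≈ 23.7 µm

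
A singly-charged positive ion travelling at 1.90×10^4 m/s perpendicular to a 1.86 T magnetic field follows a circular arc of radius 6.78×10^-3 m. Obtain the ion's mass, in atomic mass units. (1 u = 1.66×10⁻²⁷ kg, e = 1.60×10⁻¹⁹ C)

qvB = mv²/r ⇒ m = qBr/v.
m = (1×1.60×10^-19)(1.86)(6.78×10^-3) / (1.90×10^4) = 1.06×10^-25 kg = 64.0 u.

m ≈ 64.0 u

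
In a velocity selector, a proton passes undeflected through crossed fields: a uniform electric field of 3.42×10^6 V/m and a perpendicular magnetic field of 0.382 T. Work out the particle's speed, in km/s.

For zero net force, qE = qvB, so v = E/B.
v = (3.42×10^6) / (0.382) = 8.95×10^6 m/s.

v ≈ 8950 km/s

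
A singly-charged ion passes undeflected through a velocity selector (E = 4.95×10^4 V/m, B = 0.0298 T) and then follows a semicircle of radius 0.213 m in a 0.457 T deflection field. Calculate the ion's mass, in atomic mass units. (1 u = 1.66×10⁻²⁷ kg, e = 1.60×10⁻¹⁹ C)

v = E/B₁ = 1.66×10^6 m/s.
From r = mv/(qB₂), m = qB₂r/v = (1×1.60×10^-19)(0.457)(0.213) / (1.66×10^6) = 9.38×10^-27 kg.
In atomic mass units: m = 9.38×10^-27 / 1.66×10^-27 = 5.65 u.

m ≈ 5.65 u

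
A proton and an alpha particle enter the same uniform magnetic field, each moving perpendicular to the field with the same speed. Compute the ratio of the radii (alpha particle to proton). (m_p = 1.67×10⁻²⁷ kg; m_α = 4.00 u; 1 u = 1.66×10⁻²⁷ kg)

ratio ≈ 1.99

r = mv/(qB) ⇒ at equal v, r ∝ m/q.
r_{alpha particle}/r_{proton} = 1.99.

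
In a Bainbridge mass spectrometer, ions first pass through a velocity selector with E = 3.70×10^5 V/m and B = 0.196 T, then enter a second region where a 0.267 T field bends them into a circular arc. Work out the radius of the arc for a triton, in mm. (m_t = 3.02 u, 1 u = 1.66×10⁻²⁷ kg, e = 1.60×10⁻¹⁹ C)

r ≈ 222 mm

The selector passes v = E/B = 3.70×10^5/0.196 = 1.89×10^6 m/s.
In the deflection region, r = mv/(qB₂) = (5.01×10^-27)(1.89×10^6) / [(1×1.60×10^-19)(0.267)] = 0.222 m.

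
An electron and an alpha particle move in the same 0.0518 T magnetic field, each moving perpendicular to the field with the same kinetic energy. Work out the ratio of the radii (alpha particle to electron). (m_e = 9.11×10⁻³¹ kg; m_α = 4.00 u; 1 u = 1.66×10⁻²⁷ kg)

r = √(2mK)/(qB) ⇒ at equal K, r ∝ √m/q.
r_{alpha particle}/r_{electron} = 42.7.

ratio ≈ 42.7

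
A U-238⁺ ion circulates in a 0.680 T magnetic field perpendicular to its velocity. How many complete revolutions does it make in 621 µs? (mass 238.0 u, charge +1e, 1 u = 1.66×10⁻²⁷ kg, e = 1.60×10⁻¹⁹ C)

T = 2πm/(qB) = 2π(3.9508×10^-25) / [(1×1.60×10^-19)(0.680)] = 2.2816×10^-5 s.
N = t/T = 6.21×10^-4 / 2.2816×10^-5 ≈ 27.22, so 27 complete revolutions.

N = 27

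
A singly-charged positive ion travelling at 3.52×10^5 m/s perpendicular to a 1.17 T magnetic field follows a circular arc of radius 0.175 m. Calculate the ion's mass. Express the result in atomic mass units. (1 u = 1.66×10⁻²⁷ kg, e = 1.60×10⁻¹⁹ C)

qvB = mv²/r ⇒ m = qBr/v.
m = (1×1.60×10^-19)(1.17)(0.175) / (3.52×10^5) = 9.31×10^-26 kg = 56.1 u.

m ≈ 56.1 u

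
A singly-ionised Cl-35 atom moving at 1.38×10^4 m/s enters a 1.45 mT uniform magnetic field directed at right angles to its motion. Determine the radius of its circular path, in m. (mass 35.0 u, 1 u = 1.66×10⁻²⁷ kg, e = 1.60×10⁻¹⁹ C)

r ≈ 3.46 m

The magnetic force provides the centripetal force: qvB = mv²/r, so r = mv/(qB).
r = (5.81×10^-26 kg)(1.38×10^4 m/s) / [(1×1.60×10^-19 C)(1.45×10^-3 T)] = 3.46 m.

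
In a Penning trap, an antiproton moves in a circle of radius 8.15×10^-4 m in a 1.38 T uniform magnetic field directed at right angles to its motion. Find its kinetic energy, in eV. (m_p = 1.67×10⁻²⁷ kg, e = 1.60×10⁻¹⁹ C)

v = qBr/m = (1×1.60×10^-19)(1.38)(8.15×10^-4) / (1.67×10^-27) = 1.08×10^5 m/s.
K = ½mv² = 0.5·(1.67×10^-27)·(1.08×10^5)² = 9.70×10^-18 J = 60.6 eV.

K ≈ 60.6 eV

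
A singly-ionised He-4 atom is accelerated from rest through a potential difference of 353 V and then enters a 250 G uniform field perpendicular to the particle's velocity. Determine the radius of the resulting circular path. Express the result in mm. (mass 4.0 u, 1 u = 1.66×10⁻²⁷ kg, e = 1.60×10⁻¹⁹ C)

r ≈ 217 mm

The kinetic energy gained is K = qV = (1×1.60×10^-19)(353) = 5.65×10^-17 J.
v = √(2K/m) = 1.30×10^5 m/s.
r = mv/(qB) = (6.64×10^-27)(1.30×10^5) / [(1×1.60×10^-19)(0.0250)] = 0.217 m.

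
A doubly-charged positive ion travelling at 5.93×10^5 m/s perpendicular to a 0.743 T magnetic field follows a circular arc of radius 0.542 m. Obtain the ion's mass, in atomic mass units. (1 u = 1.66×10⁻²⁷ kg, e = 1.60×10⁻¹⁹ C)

qvB = mv²/r ⇒ m = qBr/v.
m = (2×1.60×10^-19)(0.743)(0.542) / (5.93×10^5) = 2.17×10^-25 kg = 131 u.

m ≈ 131 u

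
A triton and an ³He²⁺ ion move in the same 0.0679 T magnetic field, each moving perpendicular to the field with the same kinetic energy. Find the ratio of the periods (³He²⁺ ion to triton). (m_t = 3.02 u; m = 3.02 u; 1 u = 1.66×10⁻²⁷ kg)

ratio ≈ 0.500

T = 2πm/(qB) is independent of speed, so T₂/T₁ = (m₂/q₂)/(m₁/q₁).
T_{³He²⁺ ion}/T_{triton} = (5.01×10^-27/2e) / (5.01×10^-27/1e) = 0.500.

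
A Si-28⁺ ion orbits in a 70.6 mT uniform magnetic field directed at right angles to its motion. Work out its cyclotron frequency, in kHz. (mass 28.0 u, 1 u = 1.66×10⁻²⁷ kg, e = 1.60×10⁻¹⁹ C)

f ≈ 38.7 kHz

f = qB/(2πm) = (1×1.60×10^-19)(0.0706) / [2π(4.65×10^-26)] = 3.87×10^4 Hz.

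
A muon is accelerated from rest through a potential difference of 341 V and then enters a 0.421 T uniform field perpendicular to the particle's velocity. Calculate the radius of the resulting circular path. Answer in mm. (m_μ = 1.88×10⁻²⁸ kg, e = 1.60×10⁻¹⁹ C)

The kinetic energy gained is K = qV = (1×1.60×10^-19)(341) = 5.46×10^-17 J.
v = √(2K/m) = 7.62×10^5 m/s.
r = mv/(qB) = (1.88×10^-28)(7.62×10^5) / [(1×1.60×10^-19)(0.421)] = 2.13×10^-3 m.

r ≈ 2.13 mm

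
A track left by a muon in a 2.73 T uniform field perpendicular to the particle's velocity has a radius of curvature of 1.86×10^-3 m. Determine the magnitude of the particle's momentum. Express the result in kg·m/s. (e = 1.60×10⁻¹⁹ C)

Since qvB = mv²/r, the momentum p = mv = qBr.
p = (1×1.60×10^-19)(2.73)(1.86×10^-3) = 8.12×10^-22 kg·m/s.

p ≈ 8.12×10^-22 kg·m/s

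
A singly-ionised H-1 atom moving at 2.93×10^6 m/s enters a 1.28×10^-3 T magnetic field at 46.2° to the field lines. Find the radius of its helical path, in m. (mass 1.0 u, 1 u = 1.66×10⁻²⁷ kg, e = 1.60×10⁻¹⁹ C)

r ≈ 17.1 m

Only the perpendicular component v⊥ = v sin46.2° = 2.11×10^6 m/s is bent by the field.
r = m v⊥ /(qB) = (1.66×10^-27)(2.11×10^6) / [(1×1.60×10^-19)(1.28×10^-3)] = 17.1 m.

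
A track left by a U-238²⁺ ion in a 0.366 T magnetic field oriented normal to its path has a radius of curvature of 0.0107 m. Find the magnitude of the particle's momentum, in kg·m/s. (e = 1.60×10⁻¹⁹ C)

Since qvB = mv²/r, the momentum p = mv = qBr.
p = (2×1.60×10^-19)(0.366)(0.0107) = 1.25×10^-21 kg·m/s.

p ≈ 1.25×10^-21 kg·m/s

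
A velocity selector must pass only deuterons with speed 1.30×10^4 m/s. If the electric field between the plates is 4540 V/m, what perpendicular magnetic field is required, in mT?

qE = qvB ⇒ B = E/v = (4540) / (1.30×10^4) = 0.349 T.

B ≈ 349 mT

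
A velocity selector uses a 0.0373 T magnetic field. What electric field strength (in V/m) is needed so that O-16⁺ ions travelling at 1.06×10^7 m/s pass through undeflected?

E ≈ 3.95×10^5 V/m

qE = qvB ⇒ E = vB = (1.06×10^7)(0.0373) = 3.95×10^5 V/m.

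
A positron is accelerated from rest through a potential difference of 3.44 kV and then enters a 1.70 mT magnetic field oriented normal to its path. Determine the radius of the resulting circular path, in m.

The kinetic energy gained is K = qV = (1×1.60×10^-19)(3440) = 5.50×10^-16 J.
v = √(2K/m) = 3.48×10^7 m/s.
r = mv/(qB) = (9.11×10^-31)(3.48×10^7) / [(1×1.60×10^-19)(1.70×10^-3)] = 0.116 m.

r ≈ 0.116 m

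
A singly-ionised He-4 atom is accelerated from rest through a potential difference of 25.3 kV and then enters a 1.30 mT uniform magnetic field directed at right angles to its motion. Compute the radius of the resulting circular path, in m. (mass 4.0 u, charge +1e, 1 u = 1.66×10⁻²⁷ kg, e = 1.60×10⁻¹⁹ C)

r ≈ 35.2 m

The kinetic energy gained is K = qV = (1×1.60×10^-19)(2.53×10^4) = 4.05×10^-15 J.
v = √(2K/m) = 1.10×10^6 m/s.
r = mv/(qB) = (6.64×10^-27)(1.10×10^6) / [(1×1.60×10^-19)(1.30×10^-3)] = 35.2 m.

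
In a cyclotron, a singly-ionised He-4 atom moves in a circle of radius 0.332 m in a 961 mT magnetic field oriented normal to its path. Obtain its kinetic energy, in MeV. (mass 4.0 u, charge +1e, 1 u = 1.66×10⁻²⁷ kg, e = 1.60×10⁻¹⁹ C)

v = qBr/m = (1×1.60×10^-19)(0.961)(0.332) / (6.64×10^-27) = 7.69×10^6 m/s.
K = ½mv² = 0.5·(6.64×10^-27)·(7.69×10^6)² = 1.96×10^-13 J = 1.23 MeV.

K ≈ 1.23 MeV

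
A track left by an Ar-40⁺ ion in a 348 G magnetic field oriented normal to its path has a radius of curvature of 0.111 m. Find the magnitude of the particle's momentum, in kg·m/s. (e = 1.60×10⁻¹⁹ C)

Since qvB = mv²/r, the momentum p = mv = qBr.
p = (1×1.60×10^-19)(0.0348)(0.111) = 6.18×10^-22 kg·m/s.

p ≈ 6.18×10^-22 kg·m/s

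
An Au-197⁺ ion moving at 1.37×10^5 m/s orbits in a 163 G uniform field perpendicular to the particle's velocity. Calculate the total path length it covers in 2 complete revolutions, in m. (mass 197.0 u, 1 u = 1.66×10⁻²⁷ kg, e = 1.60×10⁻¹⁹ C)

r = mv/(qB) = 17.2 m, so one revolution covers 2πr = 108 m.
In 2 revolutions: L = 2·2πr = 216 m.

L ≈ 216 m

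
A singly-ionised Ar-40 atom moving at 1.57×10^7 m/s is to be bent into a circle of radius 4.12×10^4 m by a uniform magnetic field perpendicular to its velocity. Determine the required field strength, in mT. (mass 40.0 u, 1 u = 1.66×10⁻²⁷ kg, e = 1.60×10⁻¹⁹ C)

qvB = mv²/r gives B = mv/(qr).
B = (6.64×10^-26)(1.57×10^7) / [(1×1.60×10^-19)(4.12×10^4)] = 1.58×10^-4 T.

B ≈ 0.158 mT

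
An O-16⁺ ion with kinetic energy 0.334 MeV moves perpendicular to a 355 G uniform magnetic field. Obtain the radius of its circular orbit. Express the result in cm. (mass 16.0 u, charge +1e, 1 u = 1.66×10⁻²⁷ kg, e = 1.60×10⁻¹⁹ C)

Convert the energy: K = 0.334 MeV = 5.34×10^-14 J.
v = √(2K/m) = √(2·5.34×10^-14/2.66×10^-26) = 2.01×10^6 m/s.
r = mv/(qB) = (2.66×10^-26)(2.01×10^6) / [(1×1.60×10^-19)(0.0355)] = 9.38 m.

r ≈ 938 cm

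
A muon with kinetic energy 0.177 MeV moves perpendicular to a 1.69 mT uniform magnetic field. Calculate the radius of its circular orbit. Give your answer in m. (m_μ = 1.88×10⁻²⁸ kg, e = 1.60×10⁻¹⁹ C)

r ≈ 12.1 m

Convert the energy: K = 0.177 MeV = 2.83×10^-14 J.
v = √(2K/m) = √(2·2.83×10^-14/1.88×10^-28) = 1.74×10^7 m/s.
r = mv/(qB) = (1.88×10^-28)(1.74×10^7) / [(1×1.60×10^-19)(1.69×10^-3)] = 12.1 m.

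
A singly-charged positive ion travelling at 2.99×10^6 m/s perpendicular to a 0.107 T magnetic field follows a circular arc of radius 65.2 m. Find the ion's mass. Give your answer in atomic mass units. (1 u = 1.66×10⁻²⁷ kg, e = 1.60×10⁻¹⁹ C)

qvB = mv²/r ⇒ m = qBr/v.
m = (1×1.60×10^-19)(0.107)(65.2) / (2.99×10^6) = 3.73×10^-25 kg = 225 u.

m ≈ 225 u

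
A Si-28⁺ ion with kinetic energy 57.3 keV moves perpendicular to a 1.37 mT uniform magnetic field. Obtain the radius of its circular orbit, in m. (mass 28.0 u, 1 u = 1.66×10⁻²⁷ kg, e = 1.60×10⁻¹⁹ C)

Convert the energy: K = 57.3 keV = 9.17×10^-15 J.
v = √(2K/m) = √(2·9.17×10^-15/4.65×10^-26) = 6.28×10^5 m/s.
r = mv/(qB) = (4.65×10^-26)(6.28×10^5) / [(1×1.60×10^-19)(1.37×10^-3)] = 133 m.

r ≈ 133 m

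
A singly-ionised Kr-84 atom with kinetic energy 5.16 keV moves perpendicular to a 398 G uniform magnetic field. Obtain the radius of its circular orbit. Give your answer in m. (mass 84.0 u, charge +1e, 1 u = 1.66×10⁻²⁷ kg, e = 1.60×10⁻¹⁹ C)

r ≈ 2.38 m

Convert the energy: K = 5.16 keV = 8.26×10^-16 J.
v = √(2K/m) = √(2·8.26×10^-16/1.39×10^-25) = 1.09×10^5 m/s.
r = mv/(qB) = (1.39×10^-25)(1.09×10^5) / [(1×1.60×10^-19)(0.0398)] = 2.38 m.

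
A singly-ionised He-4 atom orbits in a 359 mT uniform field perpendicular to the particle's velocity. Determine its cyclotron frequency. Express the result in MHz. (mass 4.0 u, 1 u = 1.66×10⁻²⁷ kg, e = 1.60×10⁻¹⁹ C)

f = qB/(2πm) = (1×1.60×10^-19)(0.359) / [2π(6.64×10^-27)] = 1.38×10^6 Hz.

f ≈ 1.38 MHz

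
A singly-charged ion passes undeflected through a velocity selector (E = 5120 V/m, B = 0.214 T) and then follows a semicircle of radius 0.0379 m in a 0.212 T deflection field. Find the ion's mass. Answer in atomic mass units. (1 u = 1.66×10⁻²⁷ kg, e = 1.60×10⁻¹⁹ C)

m ≈ 32.4 u

v = E/B₁ = 2.39×10^4 m/s.
From r = mv/(qB₂), m = qB₂r/v = (1×1.60×10^-19)(0.212)(0.0379) / (2.39×10^4) = 5.37×10^-26 kg.
In atomic mass units: m = 5.37×10^-26 / 1.66×10^-27 = 32.4 u.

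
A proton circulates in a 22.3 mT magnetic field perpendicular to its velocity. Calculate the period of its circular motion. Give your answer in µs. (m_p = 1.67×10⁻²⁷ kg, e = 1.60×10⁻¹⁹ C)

The cyclotron period is independent of speed: T = 2πm/(qB).
T = 2π(1.67×10^-27) / [(1×1.60×10^-19)(0.0223)] = 2.94×10^-6 s.

T ≈ 2.94 µs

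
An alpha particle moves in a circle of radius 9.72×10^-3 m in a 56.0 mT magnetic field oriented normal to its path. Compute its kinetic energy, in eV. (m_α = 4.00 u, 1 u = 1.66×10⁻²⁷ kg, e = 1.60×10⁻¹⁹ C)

v = qBr/m = (2×1.60×10^-19)(0.0560)(9.72×10^-3) / (6.64×10^-27) = 2.62×10^4 m/s.
K = ½mv² = 0.5·(6.64×10^-27)·(2.62×10^4)² = 2.28×10^-18 J = 14.3 eV.

K ≈ 14.3 eV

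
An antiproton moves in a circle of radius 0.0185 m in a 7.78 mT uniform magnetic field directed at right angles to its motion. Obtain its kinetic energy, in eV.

K ≈ 0.992 eV

v = qBr/m = (1×1.60×10^-19)(7.78×10^-3)(0.0185) / (1.67×10^-27) = 1.38×10^4 m/s.
K = ½mv² = 0.5·(1.67×10^-27)·(1.38×10^4)² = 1.59×10^-19 J = 0.992 eV.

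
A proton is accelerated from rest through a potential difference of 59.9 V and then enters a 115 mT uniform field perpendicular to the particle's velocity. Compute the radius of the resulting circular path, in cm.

The kinetic energy gained is K = qV = (1×1.60×10^-19)(59.9) = 9.58×10^-18 J.
v = √(2K/m) = 1.07×10^5 m/s.
r = mv/(qB) = (1.67×10^-27)(1.07×10^5) / [(1×1.60×10^-19)(0.115)] = 9.72×10^-3 m.

r ≈ 0.972 cm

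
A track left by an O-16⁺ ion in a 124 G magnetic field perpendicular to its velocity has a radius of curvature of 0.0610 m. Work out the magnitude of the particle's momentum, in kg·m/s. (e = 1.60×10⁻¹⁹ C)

p ≈ 1.21×10^-22 kg·m/s

Since qvB = mv²/r, the momentum p = mv = qBr.
p = (1×1.60×10^-19)(0.0124)(0.0610) = 1.21×10^-22 kg·m/s.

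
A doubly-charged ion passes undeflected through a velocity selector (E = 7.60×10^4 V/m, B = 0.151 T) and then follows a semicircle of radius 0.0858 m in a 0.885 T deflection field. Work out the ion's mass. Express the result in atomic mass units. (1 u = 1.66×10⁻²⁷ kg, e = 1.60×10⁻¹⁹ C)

m ≈ 29.1 u

v = E/B₁ = 5.03×10^5 m/s.
From r = mv/(qB₂), m = qB₂r/v = (2×1.60×10^-19)(0.885)(0.0858) / (5.03×10^5) = 4.83×10^-26 kg.
In atomic mass units: m = 4.83×10^-26 / 1.66×10^-27 = 29.1 u.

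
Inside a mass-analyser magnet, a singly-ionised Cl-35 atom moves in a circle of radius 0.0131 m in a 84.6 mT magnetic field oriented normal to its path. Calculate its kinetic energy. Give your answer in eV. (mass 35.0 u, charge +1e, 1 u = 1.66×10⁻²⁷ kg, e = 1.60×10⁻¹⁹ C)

v = qBr/m = (1×1.60×10^-19)(0.0846)(0.0131) / (5.81×10^-26) = 3050 m/s.
K = ½mv² = 0.5·(5.81×10^-26)·(3050)² = 2.71×10^-19 J = 1.69 eV.

K ≈ 1.69 eV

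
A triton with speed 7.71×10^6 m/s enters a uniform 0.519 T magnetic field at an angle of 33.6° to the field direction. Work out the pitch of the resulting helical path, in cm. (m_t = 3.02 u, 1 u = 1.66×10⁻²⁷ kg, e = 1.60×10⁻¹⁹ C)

The velocity component along B is v∥ = v cos33.6° = 6.42×10^6 m/s.
The cyclotron period T = 2πm/(qB) = 3.79×10^-7 s is set by m, q, B alone.
Pitch = v∥·T = (6.42×10^6)(3.79×10^-7) = 2.44 m.

pitch ≈ 244 cm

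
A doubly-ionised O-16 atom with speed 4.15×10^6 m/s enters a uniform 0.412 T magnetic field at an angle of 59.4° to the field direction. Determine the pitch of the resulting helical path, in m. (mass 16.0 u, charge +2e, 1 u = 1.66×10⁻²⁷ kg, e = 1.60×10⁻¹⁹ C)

pitch ≈ 2.67 m

The velocity component along B is v∥ = v cos59.4° = 2.11×10^6 m/s.
The cyclotron period T = 2πm/(qB) = 1.27×10^-6 s is set by m, q, B alone.
Pitch = v∥·T = (2.11×10^6)(1.27×10^-6) = 2.67 m.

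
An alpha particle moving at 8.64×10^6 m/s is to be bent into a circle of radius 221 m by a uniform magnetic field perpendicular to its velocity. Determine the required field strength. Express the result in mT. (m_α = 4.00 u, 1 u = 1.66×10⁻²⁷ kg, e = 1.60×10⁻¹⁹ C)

qvB = mv²/r gives B = mv/(qr).
B = (6.64×10^-27)(8.64×10^6) / [(2×1.60×10^-19)(221)] = 8.11×10^-4 T.

B ≈ 0.811 mT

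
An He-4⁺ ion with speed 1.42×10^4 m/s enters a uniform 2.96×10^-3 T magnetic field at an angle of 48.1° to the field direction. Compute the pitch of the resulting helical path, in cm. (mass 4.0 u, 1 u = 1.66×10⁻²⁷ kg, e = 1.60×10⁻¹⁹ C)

pitch ≈ 83.5 cm

The velocity component along B is v∥ = v cos48.1° = 9480 m/s.
The cyclotron period T = 2πm/(qB) = 8.81×10^-5 s is set by m, q, B alone.
Pitch = v∥·T = (9480)(8.81×10^-5) = 0.835 m.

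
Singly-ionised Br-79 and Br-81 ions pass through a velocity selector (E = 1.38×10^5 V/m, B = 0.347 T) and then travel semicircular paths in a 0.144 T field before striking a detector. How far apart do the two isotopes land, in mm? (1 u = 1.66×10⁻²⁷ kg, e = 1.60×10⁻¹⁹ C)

Δd ≈ 115 mm

Both emerge at v = E/B₁ = 3.98×10^5 m/s.
r = mv/(qB₂), so r₁ = 2.2636 m and r₂ = 2.3209 m, giving Δr = 0.0573 m.
After a semicircle each ion lands a diameter 2r from the entry slit, so the separation is 2Δr = 0.115 m.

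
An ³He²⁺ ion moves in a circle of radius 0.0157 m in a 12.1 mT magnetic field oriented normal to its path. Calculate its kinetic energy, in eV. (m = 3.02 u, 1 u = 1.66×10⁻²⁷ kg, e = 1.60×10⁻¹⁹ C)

K ≈ 2.30 eV

v = qBr/m = (2×1.60×10^-19)(0.0121)(0.0157) / (5.01×10^-27) = 1.21×10^4 m/s.
K = ½mv² = 0.5·(5.01×10^-27)·(1.21×10^4)² = 3.69×10^-19 J = 2.30 eV.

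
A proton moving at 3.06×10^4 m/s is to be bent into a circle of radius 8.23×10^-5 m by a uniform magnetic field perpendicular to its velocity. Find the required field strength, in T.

B ≈ 3.88 T

qvB = mv²/r gives B = mv/(qr).
B = (1.67×10^-27)(3.06×10^4) / [(1×1.60×10^-19)(8.23×10^-5)] = 3.88 T.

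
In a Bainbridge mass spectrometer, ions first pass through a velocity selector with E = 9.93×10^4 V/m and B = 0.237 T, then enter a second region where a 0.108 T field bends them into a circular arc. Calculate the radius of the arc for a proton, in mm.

r ≈ 40.5 mm

The selector passes v = E/B = 9.93×10^4/0.237 = 4.19×10^5 m/s.
In the deflection region, r = mv/(qB₂) = (1.67×10^-27)(4.19×10^5) / [(1×1.60×10^-19)(0.108)] = 0.0405 m.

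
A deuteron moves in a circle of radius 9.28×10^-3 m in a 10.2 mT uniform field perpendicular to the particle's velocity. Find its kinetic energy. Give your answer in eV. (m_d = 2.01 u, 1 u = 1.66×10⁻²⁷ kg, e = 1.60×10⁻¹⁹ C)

v = qBr/m = (1×1.60×10^-19)(0.0102)(9.28×10^-3) / (3.34×10^-27) = 4540 m/s.
K = ½mv² = 0.5·(3.34×10^-27)·(4540)² = 3.44×10^-20 J = 0.215 eV.

K ≈ 0.215 eV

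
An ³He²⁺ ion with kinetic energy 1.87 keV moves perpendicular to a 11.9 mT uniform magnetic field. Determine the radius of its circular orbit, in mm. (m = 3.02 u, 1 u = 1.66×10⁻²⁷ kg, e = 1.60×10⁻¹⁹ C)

Convert the energy: K = 1.87 keV = 2.99×10^-16 J.
v = √(2K/m) = √(2·2.99×10^-16/5.01×10^-27) = 3.45×10^5 m/s.
r = mv/(qB) = (5.01×10^-27)(3.45×10^5) / [(2×1.60×10^-19)(0.0119)] = 0.455 m.

r ≈ 455 mm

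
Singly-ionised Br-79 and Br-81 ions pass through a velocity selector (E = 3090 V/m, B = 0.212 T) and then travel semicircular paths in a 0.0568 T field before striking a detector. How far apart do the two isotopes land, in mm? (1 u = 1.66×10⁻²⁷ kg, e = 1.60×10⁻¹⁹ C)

Δd ≈ 10.6 mm

Both emerge at v = E/B₁ = 1.46×10^4 m/s.
r = mv/(qB₂), so r₁ = 0.21032 m and r₂ = 0.21565 m, giving Δr = 5.32×10^-3 m.
After a semicircle each ion lands a diameter 2r from the entry slit, so the separation is 2Δr = 0.0106 m.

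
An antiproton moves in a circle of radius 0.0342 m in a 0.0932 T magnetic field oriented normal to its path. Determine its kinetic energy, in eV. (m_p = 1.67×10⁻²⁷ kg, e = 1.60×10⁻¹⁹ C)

K ≈ 487 eV

v = qBr/m = (1×1.60×10^-19)(0.0932)(0.0342) / (1.67×10^-27) = 3.05×10^5 m/s.
K = ½mv² = 0.5·(1.67×10^-27)·(3.05×10^5)² = 7.79×10^-17 J = 487 eV.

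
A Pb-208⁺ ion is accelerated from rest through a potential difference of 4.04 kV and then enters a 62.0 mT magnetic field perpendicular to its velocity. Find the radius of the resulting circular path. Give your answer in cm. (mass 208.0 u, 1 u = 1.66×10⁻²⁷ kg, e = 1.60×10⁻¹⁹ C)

r ≈ 213 cm

The kinetic energy gained is K = qV = (1×1.60×10^-19)(4040) = 6.46×10^-16 J.
v = √(2K/m) = 6.12×10^4 m/s.
r = mv/(qB) = (3.45×10^-25)(6.12×10^4) / [(1×1.60×10^-19)(0.0620)] = 2.13 m.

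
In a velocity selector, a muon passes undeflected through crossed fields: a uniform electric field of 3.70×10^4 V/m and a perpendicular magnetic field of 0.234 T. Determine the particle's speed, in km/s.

For zero net force, qE = qvB, so v = E/B.
v = (3.70×10^4) / (0.234) = 1.58×10^5 m/s.

v ≈ 158 km/s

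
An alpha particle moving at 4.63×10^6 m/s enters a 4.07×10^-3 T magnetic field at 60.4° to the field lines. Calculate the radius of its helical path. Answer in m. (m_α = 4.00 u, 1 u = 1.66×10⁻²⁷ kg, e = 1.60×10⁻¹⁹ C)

r ≈ 20.5 m

Only the perpendicular component v⊥ = v sin60.4° = 4.03×10^6 m/s is bent by the field.
r = m v⊥ /(qB) = (6.64×10^-27)(4.03×10^6) / [(2×1.60×10^-19)(4.07×10^-3)] = 20.5 m.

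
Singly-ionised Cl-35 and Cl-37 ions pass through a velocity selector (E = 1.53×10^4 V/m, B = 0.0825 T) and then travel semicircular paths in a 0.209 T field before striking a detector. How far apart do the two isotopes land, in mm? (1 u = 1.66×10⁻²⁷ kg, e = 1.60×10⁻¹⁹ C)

Both emerge at v = E/B₁ = 1.85×10^5 m/s.
r = mv/(qB₂), so r₁ = 0.3222 m and r₂ = 0.3406 m, giving Δr = 0.0184 m.
After a semicircle each ion lands a diameter 2r from the entry slit, so the separation is 2Δr = 0.0368 m.

Δd ≈ 36.8 mm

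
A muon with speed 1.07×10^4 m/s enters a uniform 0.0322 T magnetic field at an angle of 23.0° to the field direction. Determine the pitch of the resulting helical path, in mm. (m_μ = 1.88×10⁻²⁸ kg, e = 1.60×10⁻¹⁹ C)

pitch ≈ 2.26 mm

The velocity component along B is v∥ = v cos23.0° = 9850 m/s.
The cyclotron period T = 2πm/(qB) = 2.29×10^-7 s is set by m, q, B alone.
Pitch = v∥·T = (9850)(2.29×10^-7) = 2.26×10^-3 m.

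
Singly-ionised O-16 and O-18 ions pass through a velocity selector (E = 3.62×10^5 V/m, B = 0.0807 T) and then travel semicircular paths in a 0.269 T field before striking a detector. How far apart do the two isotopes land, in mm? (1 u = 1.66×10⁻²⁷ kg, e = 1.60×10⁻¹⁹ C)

Δd ≈ 692 mm

Both emerge at v = E/B₁ = 4.49×10^6 m/s.
r = mv/(qB₂), so r₁ = 2.768 m and r₂ = 3.114 m, giving Δr = 0.346 m.
After a semicircle each ion lands a diameter 2r from the entry slit, so the separation is 2Δr = 0.692 m.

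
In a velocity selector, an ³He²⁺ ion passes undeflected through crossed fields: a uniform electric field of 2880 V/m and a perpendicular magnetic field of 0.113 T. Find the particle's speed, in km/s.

For zero net force, qE = qvB, so v = E/B.
v = (2880) / (0.113) = 2.55×10^4 m/s.

v ≈ 25.5 km/s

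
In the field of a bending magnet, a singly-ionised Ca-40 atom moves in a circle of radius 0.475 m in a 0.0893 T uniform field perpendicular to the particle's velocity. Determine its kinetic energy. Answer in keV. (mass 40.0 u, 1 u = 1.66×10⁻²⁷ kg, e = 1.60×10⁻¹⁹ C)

K ≈ 2.17 keV

v = qBr/m = (1×1.60×10^-19)(0.0893)(0.475) / (6.64×10^-26) = 1.02×10^5 m/s.
K = ½mv² = 0.5·(6.64×10^-26)·(1.02×10^5)² = 3.47×10^-16 J = 2.17 keV.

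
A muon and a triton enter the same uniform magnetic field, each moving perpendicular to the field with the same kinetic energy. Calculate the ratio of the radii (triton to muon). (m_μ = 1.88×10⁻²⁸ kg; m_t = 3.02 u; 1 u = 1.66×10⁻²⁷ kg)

r = √(2mK)/(qB) ⇒ at equal K, r ∝ √m/q.
r_{triton}/r_{muon} = 5.16.

ratio ≈ 5.16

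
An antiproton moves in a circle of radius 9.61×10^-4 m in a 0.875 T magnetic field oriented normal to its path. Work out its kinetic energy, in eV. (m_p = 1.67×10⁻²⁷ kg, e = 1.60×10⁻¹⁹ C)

K ≈ 33.9 eV

v = qBr/m = (1×1.60×10^-19)(0.875)(9.61×10^-4) / (1.67×10^-27) = 8.06×10^4 m/s.
K = ½mv² = 0.5·(1.67×10^-27)·(8.06×10^4)² = 5.42×10^-18 J = 33.9 eV.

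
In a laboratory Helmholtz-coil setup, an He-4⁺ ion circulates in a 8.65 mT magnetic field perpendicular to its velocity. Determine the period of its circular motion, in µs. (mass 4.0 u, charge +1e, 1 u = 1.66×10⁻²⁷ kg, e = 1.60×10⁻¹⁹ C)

The cyclotron period is independent of speed: T = 2πm/(qB).
T = 2π(6.64×10^-27) / [(1×1.60×10^-19)(8.65×10^-3)] = 3.01×10^-5 s.

T ≈ 30.1 µs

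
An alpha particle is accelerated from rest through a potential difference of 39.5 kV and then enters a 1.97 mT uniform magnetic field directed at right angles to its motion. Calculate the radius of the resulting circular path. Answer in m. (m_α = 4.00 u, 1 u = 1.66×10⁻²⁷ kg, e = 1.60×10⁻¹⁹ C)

r ≈ 20.6 m

The kinetic energy gained is K = qV = (2×1.60×10^-19)(3.95×10^4) = 1.26×10^-14 J.
v = √(2K/m) = 1.95×10^6 m/s.
r = mv/(qB) = (6.64×10^-27)(1.95×10^6) / [(2×1.60×10^-19)(1.97×10^-3)] = 20.6 m.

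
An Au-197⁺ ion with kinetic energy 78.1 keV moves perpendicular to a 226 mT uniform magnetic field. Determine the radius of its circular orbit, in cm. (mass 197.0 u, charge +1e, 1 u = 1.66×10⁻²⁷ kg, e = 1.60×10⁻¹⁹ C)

r ≈ 250 cm

Convert the energy: K = 78.1 keV = 1.25×10^-14 J.
v = √(2K/m) = √(2·1.25×10^-14/3.27×10^-25) = 2.76×10^5 m/s.
r = mv/(qB) = (3.27×10^-25)(2.76×10^5) / [(1×1.60×10^-19)(0.226)] = 2.50 m.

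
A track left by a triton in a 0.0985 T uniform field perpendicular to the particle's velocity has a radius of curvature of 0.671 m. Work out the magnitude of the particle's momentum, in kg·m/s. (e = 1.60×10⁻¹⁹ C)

p ≈ 1.06×10^-20 kg·m/s

Since qvB = mv²/r, the momentum p = mv = qBr.
p = (1×1.60×10^-19)(0.0985)(0.671) = 1.06×10^-20 kg·m/s.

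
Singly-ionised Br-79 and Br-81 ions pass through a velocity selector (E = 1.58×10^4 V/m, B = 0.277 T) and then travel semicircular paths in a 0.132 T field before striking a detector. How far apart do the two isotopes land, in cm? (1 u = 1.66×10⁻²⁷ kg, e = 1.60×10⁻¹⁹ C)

Both emerge at v = E/B₁ = 5.70×10^4 m/s.
r = mv/(qB₂), so r₁ = 0.35418 m and r₂ = 0.36314 m, giving Δr = 8.97×10^-3 m.
After a semicircle each ion lands a diameter 2r from the entry slit, so the separation is 2Δr = 0.0179 m.

Δd ≈ 1.79 cm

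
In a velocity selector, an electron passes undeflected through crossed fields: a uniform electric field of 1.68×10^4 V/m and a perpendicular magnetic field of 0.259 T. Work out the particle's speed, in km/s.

v ≈ 64.9 km/s

For zero net force, qE = qvB, so v = E/B.
v = (1.68×10^4) / (0.259) = 6.49×10^4 m/s.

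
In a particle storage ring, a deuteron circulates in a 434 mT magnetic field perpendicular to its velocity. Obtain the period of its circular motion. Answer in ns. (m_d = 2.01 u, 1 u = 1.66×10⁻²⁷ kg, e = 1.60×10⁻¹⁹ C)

T ≈ 302 ns

The cyclotron period is independent of speed: T = 2πm/(qB).
T = 2π(3.34×10^-27) / [(1×1.60×10^-19)(0.434)] = 3.02×10^-7 s.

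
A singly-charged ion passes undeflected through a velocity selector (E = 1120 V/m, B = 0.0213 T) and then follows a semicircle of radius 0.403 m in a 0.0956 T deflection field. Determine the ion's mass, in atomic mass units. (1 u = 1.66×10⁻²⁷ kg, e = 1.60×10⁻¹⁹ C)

m ≈ 70.6 u

v = E/B₁ = 5.26×10^4 m/s.
From r = mv/(qB₂), m = qB₂r/v = (1×1.60×10^-19)(0.0956)(0.403) / (5.26×10^4) = 1.17×10^-25 kg.
In atomic mass units: m = 1.17×10^-25 / 1.66×10^-27 = 70.6 u.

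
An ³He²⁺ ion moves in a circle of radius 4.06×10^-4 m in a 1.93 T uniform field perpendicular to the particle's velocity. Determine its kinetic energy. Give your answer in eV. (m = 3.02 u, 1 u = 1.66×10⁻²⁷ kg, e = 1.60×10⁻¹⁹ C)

v = qBr/m = (2×1.60×10^-19)(1.93)(4.06×10^-4) / (5.01×10^-27) = 5.00×10^4 m/s.
K = ½mv² = 0.5·(5.01×10^-27)·(5.00×10^4)² = 6.27×10^-18 J = 39.2 eV.

K ≈ 39.2 eV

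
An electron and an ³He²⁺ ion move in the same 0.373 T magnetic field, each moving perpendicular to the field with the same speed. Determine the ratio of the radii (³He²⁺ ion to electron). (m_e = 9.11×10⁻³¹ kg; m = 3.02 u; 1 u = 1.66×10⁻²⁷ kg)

ratio ≈ 2750

r = mv/(qB) ⇒ at equal v, r ∝ m/q.
r_{³He²⁺ ion}/r_{electron} = 2750.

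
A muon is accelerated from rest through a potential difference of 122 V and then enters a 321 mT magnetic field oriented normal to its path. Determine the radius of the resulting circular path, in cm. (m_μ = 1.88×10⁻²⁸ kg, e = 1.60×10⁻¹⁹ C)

r ≈ 0.167 cm

The kinetic energy gained is K = qV = (1×1.60×10^-19)(122) = 1.95×10^-17 J.
v = √(2K/m) = 4.56×10^5 m/s.
r = mv/(qB) = (1.88×10^-28)(4.56×10^5) / [(1×1.60×10^-19)(0.321)] = 1.67×10^-3 m.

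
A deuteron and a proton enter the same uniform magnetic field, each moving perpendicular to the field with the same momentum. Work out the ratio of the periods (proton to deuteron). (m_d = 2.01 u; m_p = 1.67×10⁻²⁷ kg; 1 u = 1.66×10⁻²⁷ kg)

T = 2πm/(qB) is independent of speed, so T₂/T₁ = (m₂/q₂)/(m₁/q₁).
T_{proton}/T_{deuteron} = (1.67×10^-27/1e) / (3.34×10^-27/1e) = 0.501.

ratio ≈ 0.501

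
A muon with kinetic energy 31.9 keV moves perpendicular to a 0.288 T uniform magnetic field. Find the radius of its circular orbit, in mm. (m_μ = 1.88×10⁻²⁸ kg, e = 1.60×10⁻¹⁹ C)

Convert the energy: K = 31.9 keV = 5.10×10^-15 J.
v = √(2K/m) = √(2·5.10×10^-15/1.88×10^-28) = 7.37×10^6 m/s.
r = mv/(qB) = (1.88×10^-28)(7.37×10^6) / [(1×1.60×10^-19)(0.288)] = 0.0301 m.

r ≈ 30.1 mm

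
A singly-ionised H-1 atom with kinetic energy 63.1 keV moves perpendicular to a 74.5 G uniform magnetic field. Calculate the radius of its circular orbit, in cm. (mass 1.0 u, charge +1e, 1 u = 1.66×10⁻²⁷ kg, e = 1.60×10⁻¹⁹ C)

r ≈ 486 cm

Convert the energy: K = 63.1 keV = 1.01×10^-14 J.
v = √(2K/m) = √(2·1.01×10^-14/1.66×10^-27) = 3.49×10^6 m/s.
r = mv/(qB) = (1.66×10^-27)(3.49×10^6) / [(1×1.60×10^-19)(7.45×10^-3)] = 4.86 m.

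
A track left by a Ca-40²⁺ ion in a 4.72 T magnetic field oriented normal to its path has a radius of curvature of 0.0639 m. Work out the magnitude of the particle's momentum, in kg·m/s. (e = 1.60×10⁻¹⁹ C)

p ≈ 9.65×10^-20 kg·m/s

Since qvB = mv²/r, the momentum p = mv = qBr.
p = (2×1.60×10^-19)(4.72)(0.0639) = 9.65×10^-20 kg·m/s.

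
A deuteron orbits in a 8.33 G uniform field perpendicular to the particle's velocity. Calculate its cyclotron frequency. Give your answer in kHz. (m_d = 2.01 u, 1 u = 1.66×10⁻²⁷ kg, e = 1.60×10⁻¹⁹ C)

f ≈ 6.36 kHz

f = qB/(2πm) = (1×1.60×10^-19)(8.33×10^-4) / [2π(3.34×10^-27)] = 6360 Hz.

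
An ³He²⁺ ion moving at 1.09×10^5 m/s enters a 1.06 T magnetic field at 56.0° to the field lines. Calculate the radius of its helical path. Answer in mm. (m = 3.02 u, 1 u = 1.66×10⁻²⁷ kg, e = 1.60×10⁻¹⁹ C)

r ≈ 1.34 mm

Only the perpendicular component v⊥ = v sin56.0° = 9.04×10^4 m/s is bent by the field.
r = m v⊥ /(qB) = (5.01×10^-27)(9.04×10^4) / [(2×1.60×10^-19)(1.06)] = 1.34×10^-3 m.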